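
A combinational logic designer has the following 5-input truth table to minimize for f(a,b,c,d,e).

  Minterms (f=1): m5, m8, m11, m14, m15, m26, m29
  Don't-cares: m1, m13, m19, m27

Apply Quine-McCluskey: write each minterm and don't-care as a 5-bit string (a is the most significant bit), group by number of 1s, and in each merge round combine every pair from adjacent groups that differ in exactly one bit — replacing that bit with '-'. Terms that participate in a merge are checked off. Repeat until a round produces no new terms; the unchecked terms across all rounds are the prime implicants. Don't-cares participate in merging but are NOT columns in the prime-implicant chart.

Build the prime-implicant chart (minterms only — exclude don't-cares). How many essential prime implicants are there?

[col 0] 00001*, 00101*, 01000, 01011*, 01101*, 01110*, 01111*, 10011*, 11010*, 11011*, 11101*
[col 1] -1011, -1101, 0-101, 00-01, 01-11, 011-1, 0111-, 1-011, 1101-
Prime implicants: -1011, -1101, 0-101, 00-01, 01-11, 01000, 011-1, 0111-, 1-011, 1101-
PI chart (minterm → PIs covering it):
  5 | 0-101,00-01
  8 | 01000  (sole → essential)
  11 | -1011,01-11
  14 | 0111-  (sole → essential)
  15 | 01-11,011-1,0111-
  26 | 1101-  (sole → essential)
  29 | -1101  (sole → essential)
Essential prime implicants: -1101, 01000, 0111-, 1101-

4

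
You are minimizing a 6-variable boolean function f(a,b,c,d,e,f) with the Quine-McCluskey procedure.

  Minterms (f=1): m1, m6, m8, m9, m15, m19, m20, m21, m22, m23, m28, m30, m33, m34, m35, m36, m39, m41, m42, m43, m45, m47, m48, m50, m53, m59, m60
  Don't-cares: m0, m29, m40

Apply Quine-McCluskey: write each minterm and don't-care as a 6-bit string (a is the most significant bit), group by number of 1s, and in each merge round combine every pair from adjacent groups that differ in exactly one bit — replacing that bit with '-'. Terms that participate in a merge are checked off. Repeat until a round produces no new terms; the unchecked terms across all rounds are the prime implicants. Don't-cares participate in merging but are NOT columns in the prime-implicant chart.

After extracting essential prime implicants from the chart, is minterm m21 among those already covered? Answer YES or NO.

YES

Round 0: 000000✓ 000001✓ 000110✓ 001000✓ 001001✓ 001111✓ 010011✓ 010100✓ 010101✓ 010110✓ 010111✓ 011100✓ 011101✓ 011110✓ 100001✓ 100010✓ 100011✓ 100100 100111✓ 101000✓ 101001✓ 101010✓ 101011✓ 101101✓ 101111✓ 110000✓ 110010✓ 110101✓ 111011✓ 111100✓
Round 1: -00001✓ -01000✓ -01001✓ -01111 -10101 -11100 0-0110 00-000✓ 00-001✓ 00000-✓ 00100-✓ 01-100✓ 01-101✓ 01-110✓ 010-11 0101-0✓ 0101-1✓ 01010-✓ 01011-✓ 0111-0✓ 01110-✓ 1-0010 1-1011 10-001✓ 10-010✓ 10-011✓ 10-111✓ 100-11✓ 1000-1✓ 10001-✓ 101-01✓ 101-11✓ 1010-0✓ 1010-1✓ 10100-✓ 10101-✓ 1011-1✓ 1100-0
Round 2: -0-001 -0100- 00-00- 01-1-0 01-10- 0101-- 10--11 10-0-1 10-01- 101--1 1010--
PIs = {-0-001, -0100-, -01111, -10101, -11100, 0-0110, 00-00-, 01-1-0, 01-10-, 010-11, 0101--, 1-0010, 1-1011, 10--11, 10-0-1, 10-01-, 100100, 101--1, 1010--, 1100-0}
Coverage chart:
  m1: -0-001,00-00-
  m6: 0-0110 ←essential
  m8: -0100-,00-00-
  m9: -0-001,-0100-,00-00-
  m15: -01111 ←essential
  m19: 010-11 ←essential
  m20: 01-1-0,01-10-,0101--
  m21: -10101,01-10-,0101--
  m22: 0-0110,01-1-0,0101--
  m23: 010-11,0101--
  m28: -11100,01-1-0,01-10-
  m30: 01-1-0 ←essential
  m33: -0-001,10-0-1
  m34: 1-0010,10-01-
  m35: 10--11,10-0-1,10-01-
  m36: 100100 ←essential
  m39: 10--11 ←essential
  m41: -0-001,-0100-,10-0-1,101--1,1010--
  m42: 10-01-,1010--
  m43: 1-1011,10--11,10-0-1,10-01-,101--1,1010--
  m45: 101--1 ←essential
  m47: -01111,10--11,101--1
  m48: 1100-0 ←essential
  m50: 1-0010,1100-0
  m53: -10101 ←essential
  m59: 1-1011 ←essential
  m60: -11100 ←essential
Essential: -01111, -10101, -11100, 0-0110, 01-1-0, 010-11, 1-1011, 10--11, 100100, 101--1, 1100-0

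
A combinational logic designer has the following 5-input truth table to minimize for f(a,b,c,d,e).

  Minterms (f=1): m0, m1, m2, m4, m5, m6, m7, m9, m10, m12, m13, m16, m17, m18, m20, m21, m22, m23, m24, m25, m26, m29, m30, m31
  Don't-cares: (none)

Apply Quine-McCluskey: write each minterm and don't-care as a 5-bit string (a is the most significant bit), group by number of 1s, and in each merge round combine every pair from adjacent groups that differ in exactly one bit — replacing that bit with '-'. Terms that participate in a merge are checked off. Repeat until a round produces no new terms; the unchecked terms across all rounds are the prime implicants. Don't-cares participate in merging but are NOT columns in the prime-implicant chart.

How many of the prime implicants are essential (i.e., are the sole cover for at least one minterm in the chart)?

Round 0: 00000✓ 00001✓ 00010✓ 00100✓ 00101✓ 00110✓ 00111✓ 01001✓ 01010✓ 01100✓ 01101✓ 10000✓ 10001✓ 10010✓ 10100✓ 10101✓ 10110✓ 10111✓ 11000✓ 11001✓ 11010✓ 11101✓ 11110✓ 11111✓
Round 1: -0000✓ -0001✓ -0010✓ -0100✓ -0101✓ -0110✓ -0111✓ -1001✓ -1010✓ -1101✓ 0-001✓ 0-010✓ 0-100✓ 0-101✓ 00-00✓ 00-01✓ 00-10✓ 000-0✓ 0000-✓ 001-0✓ 001-1✓ 0010-✓ 0011-✓ 01-01✓ 0110-✓ 1-000✓ 1-001✓ 1-010✓ 1-101✓ 1-110✓ 1-111✓ 10-00✓ 10-01✓ 10-10✓ 100-0✓ 1000-✓ 101-0✓ 101-1✓ 1010-✓ 1011-✓ 11-01✓ 11-10✓ 110-0✓ 1100-✓ 111-1✓ 1111-✓
Round 2: --001✓ --010 --101✓ -0-00✓ -0-01✓ -0-10✓ -00-0✓ -000-✓ -01-0✓ -01-1✓ -010-✓ -011-✓ -1-01✓ 0--01✓ 0-10- 00--0✓ 00-0-✓ 001--✓ 1--01✓ 1--10 1-0-0 1-00- 1-1-1 1-11- 10--0✓ 10-0-✓ 101--✓
Round 3: ---01 -0--0 -0-0- -01--
PIs = {---01, --010, -0--0, -0-0-, -01--, 0-10-, 1--10, 1-0-0, 1-00-, 1-1-1, 1-11-}
Coverage chart:
  m0: -0--0,-0-0-
  m1: ---01,-0-0-
  m2: --010,-0--0
  m4: -0--0,-0-0-,-01--,0-10-
  m5: ---01,-0-0-,-01--,0-10-
  m6: -0--0,-01--
  m7: -01-- ←essential
  m9: ---01 ←essential
  m10: --010 ←essential
  m12: 0-10- ←essential
  m13: ---01,0-10-
  m16: -0--0,-0-0-,1-0-0,1-00-
  m17: ---01,-0-0-,1-00-
  m18: --010,-0--0,1--10,1-0-0
  m20: -0--0,-0-0-,-01--
  m21: ---01,-0-0-,-01--,1-1-1
  m22: -0--0,-01--,1--10,1-11-
  m23: -01--,1-1-1,1-11-
  m24: 1-0-0,1-00-
  m25: ---01,1-00-
  m26: --010,1--10,1-0-0
  m29: ---01,1-1-1
  m30: 1--10,1-11-
  m31: 1-1-1,1-11-
Essential: ---01, --010, -01--, 0-10-

4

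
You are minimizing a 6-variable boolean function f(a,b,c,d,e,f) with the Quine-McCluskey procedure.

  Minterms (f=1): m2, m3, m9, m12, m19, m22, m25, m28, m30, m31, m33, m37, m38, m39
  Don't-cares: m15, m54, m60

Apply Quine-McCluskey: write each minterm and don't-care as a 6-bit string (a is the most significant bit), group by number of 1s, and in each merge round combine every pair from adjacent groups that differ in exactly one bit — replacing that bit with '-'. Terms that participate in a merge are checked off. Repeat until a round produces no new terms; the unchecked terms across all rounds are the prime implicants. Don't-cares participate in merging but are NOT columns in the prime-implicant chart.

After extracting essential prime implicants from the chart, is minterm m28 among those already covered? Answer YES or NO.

YES

[col 0] 000010*, 000011*, 001001*, 001100*, 001111*, 010011*, 010110*, 011001*, 011100*, 011110*, 011111*, 100001*, 100101*, 100110*, 100111*, 110110*, 111100*
[col 1] -10110, -11100, 0-0011, 0-1001, 0-1100, 0-1111, 00001-, 01-110, 0111-0, 01111-, 1-0110, 100-01, 1001-1, 10011-
Prime implicants: -10110, -11100, 0-0011, 0-1001, 0-1100, 0-1111, 00001-, 01-110, 0111-0, 01111-, 1-0110, 100-01, 1001-1, 10011-
PI chart (minterm → PIs covering it):
  2 | 00001-  (sole → essential)
  3 | 0-0011,00001-
  9 | 0-1001  (sole → essential)
  12 | 0-1100  (sole → essential)
  19 | 0-0011  (sole → essential)
  22 | -10110,01-110
  25 | 0-1001  (sole → essential)
  28 | -11100,0-1100,0111-0
  30 | 01-110,0111-0,01111-
  31 | 0-1111,01111-
  33 | 100-01  (sole → essential)
  37 | 100-01,1001-1
  38 | 1-0110,10011-
  39 | 1001-1,10011-
Essential prime implicants: 0-0011, 0-1001, 0-1100, 00001-, 100-01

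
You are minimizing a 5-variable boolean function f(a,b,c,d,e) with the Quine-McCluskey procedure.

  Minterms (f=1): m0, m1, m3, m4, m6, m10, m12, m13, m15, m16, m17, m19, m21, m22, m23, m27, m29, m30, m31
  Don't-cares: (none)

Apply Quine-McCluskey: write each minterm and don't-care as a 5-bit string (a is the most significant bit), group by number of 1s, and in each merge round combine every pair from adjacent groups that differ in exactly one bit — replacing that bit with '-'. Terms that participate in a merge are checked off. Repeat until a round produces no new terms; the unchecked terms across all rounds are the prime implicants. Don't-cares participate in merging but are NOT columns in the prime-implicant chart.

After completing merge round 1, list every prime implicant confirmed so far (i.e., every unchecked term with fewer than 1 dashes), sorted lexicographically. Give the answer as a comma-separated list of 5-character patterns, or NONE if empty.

size-2^0 implicants → 00000(✓)  00001(✓)  00011(✓)  00100(✓)  00110(✓)  01010  01100(✓)  01101(✓)  01111(✓)  10000(✓)  10001(✓)  10011(✓)  10101(✓)  10110(✓)  10111(✓)  11011(✓)  11101(✓)  11110(✓)  11111(✓)
size-2^1 implicants → -0000(✓)  -0001(✓)  -0011(✓)  -0110  -1101(✓)  -1111(✓)  0-100  00-00  000-1(✓)  0000-(✓)  001-0  011-1(✓)  0110-  1-011(✓)  1-101(✓)  1-110(✓)  1-111(✓)  10-01(✓)  10-11(✓)  100-1(✓)  1000-(✓)  101-1(✓)  1011-(✓)  11-11(✓)  111-1(✓)  1111-(✓)
size-2^2 implicants → -00-1  -000-  -11-1  1--11  1-1-1  1-11-  10--1
Unchecked terms (primes): -00-1, -000-, -0110, -11-1, 0-100, 00-00, 001-0, 01010, 0110-, 1--11, 1-1-1, 1-11-, 10--1

01010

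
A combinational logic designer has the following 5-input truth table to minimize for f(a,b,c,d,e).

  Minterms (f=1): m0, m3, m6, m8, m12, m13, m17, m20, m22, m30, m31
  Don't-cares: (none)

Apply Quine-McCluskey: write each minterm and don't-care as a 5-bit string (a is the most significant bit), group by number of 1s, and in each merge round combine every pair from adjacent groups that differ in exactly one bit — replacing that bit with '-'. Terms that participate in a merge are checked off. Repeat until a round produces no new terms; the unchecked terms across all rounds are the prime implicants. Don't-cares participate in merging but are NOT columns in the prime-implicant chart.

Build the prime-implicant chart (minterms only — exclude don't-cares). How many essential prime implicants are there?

7

[col 0] 00000*, 00011, 00110*, 01000*, 01100*, 01101*, 10001, 10100*, 10110*, 11110*, 11111*
[col 1] -0110, 0-000, 01-00, 0110-, 1-110, 101-0, 1111-
Prime implicants: -0110, 0-000, 00011, 01-00, 0110-, 1-110, 10001, 101-0, 1111-
PI chart (minterm → PIs covering it):
  0 | 0-000  (sole → essential)
  3 | 00011  (sole → essential)
  6 | -0110  (sole → essential)
  8 | 0-000,01-00
  12 | 01-00,0110-
  13 | 0110-  (sole → essential)
  17 | 10001  (sole → essential)
  20 | 101-0  (sole → essential)
  22 | -0110,1-110,101-0
  30 | 1-110,1111-
  31 | 1111-  (sole → essential)
Essential prime implicants: -0110, 0-000, 00011, 0110-, 10001, 101-0, 1111-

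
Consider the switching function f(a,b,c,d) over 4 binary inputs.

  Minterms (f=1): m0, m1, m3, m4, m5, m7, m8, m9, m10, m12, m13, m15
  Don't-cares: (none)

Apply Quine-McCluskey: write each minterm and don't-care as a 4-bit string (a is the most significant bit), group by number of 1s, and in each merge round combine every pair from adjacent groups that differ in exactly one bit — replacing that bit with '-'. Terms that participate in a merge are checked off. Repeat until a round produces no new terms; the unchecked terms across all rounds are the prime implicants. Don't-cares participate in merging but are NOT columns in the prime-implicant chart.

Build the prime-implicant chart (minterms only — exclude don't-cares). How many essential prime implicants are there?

[col 0] 0000*, 0001*, 0011*, 0100*, 0101*, 0111*, 1000*, 1001*, 1010*, 1100*, 1101*, 1111*
[col 1] -000*, -001*, -100*, -101*, -111*, 0-00*, 0-01*, 0-11*, 00-1*, 000-*, 01-1*, 010-*, 1-00*, 1-01*, 10-0, 100-*, 11-1*, 110-*
[col 2] --00*, --01*, -00-*, -1-1, -10-*, 0--1, 0-0-*, 1-0-*
[col 3] --0-
Prime implicants: --0-, -1-1, 0--1, 10-0
PI chart (minterm → PIs covering it):
  0 | --0-  (sole → essential)
  1 | --0-,0--1
  3 | 0--1  (sole → essential)
  4 | --0-  (sole → essential)
  5 | --0-,-1-1,0--1
  7 | -1-1,0--1
  8 | --0-,10-0
  9 | --0-  (sole → essential)
  10 | 10-0  (sole → essential)
  12 | --0-  (sole → essential)
  13 | --0-,-1-1
  15 | -1-1  (sole → essential)
Essential prime implicants: --0-, -1-1, 0--1, 10-0

4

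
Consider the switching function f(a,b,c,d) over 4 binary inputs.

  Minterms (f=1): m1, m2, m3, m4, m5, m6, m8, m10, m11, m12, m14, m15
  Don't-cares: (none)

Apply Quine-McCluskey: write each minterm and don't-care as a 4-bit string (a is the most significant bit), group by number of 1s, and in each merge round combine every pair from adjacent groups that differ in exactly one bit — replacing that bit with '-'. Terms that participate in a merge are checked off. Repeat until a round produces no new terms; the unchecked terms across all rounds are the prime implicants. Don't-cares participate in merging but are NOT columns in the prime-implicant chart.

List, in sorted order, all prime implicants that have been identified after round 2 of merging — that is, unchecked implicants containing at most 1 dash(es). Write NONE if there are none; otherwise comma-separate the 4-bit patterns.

size-2^0 implicants → 0001(✓)  0010(✓)  0011(✓)  0100(✓)  0101(✓)  0110(✓)  1000(✓)  1010(✓)  1011(✓)  1100(✓)  1110(✓)  1111(✓)
size-2^1 implicants → -010(✓)  -011(✓)  -100(✓)  -110(✓)  0-01  0-10(✓)  00-1  001-(✓)  01-0(✓)  010-  1-00(✓)  1-10(✓)  1-11(✓)  10-0(✓)  101-(✓)  11-0(✓)  111-(✓)
size-2^2 implicants → --10  -01-  -1-0  1--0  1-1-
Unchecked terms (primes): --10, -01-, -1-0, 0-01, 00-1, 010-, 1--0, 1-1-

0-01, 00-1, 010-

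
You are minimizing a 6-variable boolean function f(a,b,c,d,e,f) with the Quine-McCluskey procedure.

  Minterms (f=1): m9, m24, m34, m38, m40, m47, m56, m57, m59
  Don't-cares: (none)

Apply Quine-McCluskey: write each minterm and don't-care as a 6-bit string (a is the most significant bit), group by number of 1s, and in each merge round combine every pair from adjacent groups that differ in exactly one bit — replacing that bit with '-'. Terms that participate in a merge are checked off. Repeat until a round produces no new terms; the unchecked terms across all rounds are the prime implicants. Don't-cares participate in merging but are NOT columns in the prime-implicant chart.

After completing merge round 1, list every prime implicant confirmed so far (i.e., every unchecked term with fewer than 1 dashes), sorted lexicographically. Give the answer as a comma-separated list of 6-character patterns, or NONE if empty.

001001, 101111

[col 0] 001001, 011000*, 100010*, 100110*, 101000*, 101111, 111000*, 111001*, 111011*
[col 1] -11000, 1-1000, 100-10, 1110-1, 11100-
Prime implicants: -11000, 001001, 1-1000, 100-10, 101111, 1110-1, 11100-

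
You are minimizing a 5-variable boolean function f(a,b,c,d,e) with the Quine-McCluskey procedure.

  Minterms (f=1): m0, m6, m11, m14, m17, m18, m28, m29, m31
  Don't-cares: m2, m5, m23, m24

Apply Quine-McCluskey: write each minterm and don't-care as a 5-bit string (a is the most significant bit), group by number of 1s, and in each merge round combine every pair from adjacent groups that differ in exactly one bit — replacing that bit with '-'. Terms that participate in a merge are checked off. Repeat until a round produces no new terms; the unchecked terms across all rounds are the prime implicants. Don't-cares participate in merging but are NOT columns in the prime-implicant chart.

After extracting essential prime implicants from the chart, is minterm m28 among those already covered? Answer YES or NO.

Round 0: 00000✓ 00010✓ 00101 00110✓ 01011 01110✓ 10001 10010✓ 10111✓ 11000✓ 11100✓ 11101✓ 11111✓
Round 1: -0010 0-110 00-10 000-0 1-111 11-00 111-1 1110-
PIs = {-0010, 0-110, 00-10, 000-0, 00101, 01011, 1-111, 10001, 11-00, 111-1, 1110-}
Coverage chart:
  m0: 000-0 ←essential
  m6: 0-110,00-10
  m11: 01011 ←essential
  m14: 0-110 ←essential
  m17: 10001 ←essential
  m18: -0010 ←essential
  m28: 11-00,1110-
  m29: 111-1,1110-
  m31: 1-111,111-1
Essential: -0010, 0-110, 000-0, 01011, 10001

NO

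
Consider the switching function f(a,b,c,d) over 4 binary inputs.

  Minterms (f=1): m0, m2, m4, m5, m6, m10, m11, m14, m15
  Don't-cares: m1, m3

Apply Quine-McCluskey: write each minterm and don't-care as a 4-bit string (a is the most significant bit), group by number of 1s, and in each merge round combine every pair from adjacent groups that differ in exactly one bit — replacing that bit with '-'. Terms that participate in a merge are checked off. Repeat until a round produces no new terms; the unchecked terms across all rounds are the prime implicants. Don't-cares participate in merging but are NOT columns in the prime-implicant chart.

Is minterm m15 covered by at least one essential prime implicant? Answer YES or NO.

size-2^0 implicants → 0000(✓)  0001(✓)  0010(✓)  0011(✓)  0100(✓)  0101(✓)  0110(✓)  1010(✓)  1011(✓)  1110(✓)  1111(✓)
size-2^1 implicants → -010(✓)  -011(✓)  -110(✓)  0-00(✓)  0-01(✓)  0-10(✓)  00-0(✓)  00-1(✓)  000-(✓)  001-(✓)  01-0(✓)  010-(✓)  1-10(✓)  1-11(✓)  101-(✓)  111-(✓)
size-2^2 implicants → --10  -01-  0--0  0-0-  00--  1-1-
Unchecked terms (primes): --10, -01-, 0--0, 0-0-, 00--, 1-1-
Minterm coverage:
  m0 ⊆ 0--0,0-0-,00--
  m2 ⊆ --10,-01-,0--0,00--
  m4 ⊆ 0--0,0-0-
  m5 ⊆ 0-0- [E]
  m6 ⊆ --10,0--0
  m10 ⊆ --10,-01-,1-1-
  m11 ⊆ -01-,1-1-
  m14 ⊆ --10,1-1-
  m15 ⊆ 1-1- [E]
E = {0-0-, 1-1-}

YES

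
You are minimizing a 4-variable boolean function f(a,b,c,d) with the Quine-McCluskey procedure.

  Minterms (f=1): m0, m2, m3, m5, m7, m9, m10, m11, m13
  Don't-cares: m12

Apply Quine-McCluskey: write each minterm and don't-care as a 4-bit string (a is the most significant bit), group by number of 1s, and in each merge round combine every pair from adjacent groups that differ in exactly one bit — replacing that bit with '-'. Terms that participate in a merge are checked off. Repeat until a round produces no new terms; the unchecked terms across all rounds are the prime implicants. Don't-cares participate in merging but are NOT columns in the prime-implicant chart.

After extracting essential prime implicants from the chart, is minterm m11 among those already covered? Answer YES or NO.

size-2^0 implicants → 0000(✓)  0010(✓)  0011(✓)  0101(✓)  0111(✓)  1001(✓)  1010(✓)  1011(✓)  1100(✓)  1101(✓)
size-2^1 implicants → -010(✓)  -011(✓)  -101  0-11  00-0  001-(✓)  01-1  1-01  10-1  101-(✓)  110-
size-2^2 implicants → -01-
Unchecked terms (primes): -01-, -101, 0-11, 00-0, 01-1, 1-01, 10-1, 110-
Minterm coverage:
  m0 ⊆ 00-0 [E]
  m2 ⊆ -01-,00-0
  m3 ⊆ -01-,0-11
  m5 ⊆ -101,01-1
  m7 ⊆ 0-11,01-1
  m9 ⊆ 1-01,10-1
  m10 ⊆ -01- [E]
  m11 ⊆ -01-,10-1
  m13 ⊆ -101,1-01,110-
E = {-01-, 00-0}

YES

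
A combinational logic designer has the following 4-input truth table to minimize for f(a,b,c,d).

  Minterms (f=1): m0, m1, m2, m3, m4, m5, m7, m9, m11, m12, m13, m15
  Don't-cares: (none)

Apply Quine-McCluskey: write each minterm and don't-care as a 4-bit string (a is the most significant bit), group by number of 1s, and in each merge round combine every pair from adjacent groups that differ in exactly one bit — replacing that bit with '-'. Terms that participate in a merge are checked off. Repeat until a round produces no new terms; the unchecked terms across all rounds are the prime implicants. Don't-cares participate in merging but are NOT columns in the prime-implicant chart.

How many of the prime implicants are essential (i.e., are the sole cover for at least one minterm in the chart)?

3

Round 0: 0000✓ 0001✓ 0010✓ 0011✓ 0100✓ 0101✓ 0111✓ 1001✓ 1011✓ 1100✓ 1101✓ 1111✓
Round 1: -001✓ -011✓ -100✓ -101✓ -111✓ 0-00✓ 0-01✓ 0-11✓ 00-0✓ 00-1✓ 000-✓ 001-✓ 01-1✓ 010-✓ 1-01✓ 1-11✓ 10-1✓ 11-1✓ 110-✓
Round 2: --01✓ --11✓ -0-1✓ -1-1✓ -10- 0--1✓ 0-0- 00-- 1--1✓
Round 3: ---1
PIs = {---1, -10-, 0-0-, 00--}
Coverage chart:
  m0: 0-0-,00--
  m1: ---1,0-0-,00--
  m2: 00-- ←essential
  m3: ---1,00--
  m4: -10-,0-0-
  m5: ---1,-10-,0-0-
  m7: ---1 ←essential
  m9: ---1 ←essential
  m11: ---1 ←essential
  m12: -10- ←essential
  m13: ---1,-10-
  m15: ---1 ←essential
Essential: ---1, -10-, 00--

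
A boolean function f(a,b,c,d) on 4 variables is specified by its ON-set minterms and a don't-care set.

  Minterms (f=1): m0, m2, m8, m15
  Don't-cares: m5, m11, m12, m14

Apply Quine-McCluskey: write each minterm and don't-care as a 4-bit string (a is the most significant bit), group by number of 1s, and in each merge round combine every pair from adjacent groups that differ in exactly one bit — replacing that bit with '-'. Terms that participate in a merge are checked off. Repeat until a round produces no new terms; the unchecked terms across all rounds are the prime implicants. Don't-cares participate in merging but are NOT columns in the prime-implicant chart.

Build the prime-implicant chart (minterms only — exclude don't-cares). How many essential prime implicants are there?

[col 0] 0000*, 0010*, 0101, 1000*, 1011*, 1100*, 1110*, 1111*
[col 1] -000, 00-0, 1-00, 1-11, 11-0, 111-
Prime implicants: -000, 00-0, 0101, 1-00, 1-11, 11-0, 111-
PI chart (minterm → PIs covering it):
  0 | -000,00-0
  2 | 00-0  (sole → essential)
  8 | -000,1-00
  15 | 1-11,111-
Essential prime implicants: 00-0

1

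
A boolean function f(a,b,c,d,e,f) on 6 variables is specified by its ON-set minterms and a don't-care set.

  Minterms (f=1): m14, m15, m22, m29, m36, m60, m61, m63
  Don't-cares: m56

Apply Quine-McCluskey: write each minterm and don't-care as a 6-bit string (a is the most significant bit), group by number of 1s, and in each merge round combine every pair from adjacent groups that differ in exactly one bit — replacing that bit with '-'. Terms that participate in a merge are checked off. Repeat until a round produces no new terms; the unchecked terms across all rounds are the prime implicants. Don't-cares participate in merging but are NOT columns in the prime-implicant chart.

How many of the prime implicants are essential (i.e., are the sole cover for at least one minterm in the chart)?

5

size-2^0 implicants → 001110(✓)  001111(✓)  010110  011101(✓)  100100  111000(✓)  111100(✓)  111101(✓)  111111(✓)
size-2^1 implicants → -11101  00111-  111-00  1111-1  11110-
Unchecked terms (primes): -11101, 00111-, 010110, 100100, 111-00, 1111-1, 11110-
Minterm coverage:
  m14 ⊆ 00111- [E]
  m15 ⊆ 00111- [E]
  m22 ⊆ 010110 [E]
  m29 ⊆ -11101 [E]
  m36 ⊆ 100100 [E]
  m60 ⊆ 111-00,11110-
  m61 ⊆ -11101,1111-1,11110-
  m63 ⊆ 1111-1 [E]
E = {-11101, 00111-, 010110, 100100, 1111-1}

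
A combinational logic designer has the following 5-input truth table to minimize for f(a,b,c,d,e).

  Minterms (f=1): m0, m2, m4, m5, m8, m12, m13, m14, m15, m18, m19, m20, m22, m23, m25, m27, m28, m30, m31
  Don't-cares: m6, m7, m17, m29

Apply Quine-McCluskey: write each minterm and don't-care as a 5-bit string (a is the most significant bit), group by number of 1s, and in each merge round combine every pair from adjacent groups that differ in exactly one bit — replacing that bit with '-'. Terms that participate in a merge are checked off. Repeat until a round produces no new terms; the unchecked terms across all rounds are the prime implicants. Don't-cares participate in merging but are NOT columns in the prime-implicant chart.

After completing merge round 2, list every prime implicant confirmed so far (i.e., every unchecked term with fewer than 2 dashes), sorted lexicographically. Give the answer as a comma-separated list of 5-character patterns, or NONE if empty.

NONE

[col 0] 00000*, 00010*, 00100*, 00101*, 00110*, 00111*, 01000*, 01100*, 01101*, 01110*, 01111*, 10001*, 10010*, 10011*, 10100*, 10110*, 10111*, 11001*, 11011*, 11100*, 11101*, 11110*, 11111*
[col 1] -0010*, -0100*, -0110*, -0111*, -1100*, -1101*, -1110*, -1111*, 0-000*, 0-100*, 0-101*, 0-110*, 0-111*, 00-00*, 00-10*, 000-0*, 001-0*, 001-1*, 0010-*, 0011-*, 01-00*, 011-0*, 011-1*, 0110-*, 0111-*, 1-001*, 1-011*, 1-100*, 1-110*, 1-111*, 10-10*, 10-11*, 100-1*, 1001-*, 101-0*, 1011-*, 11-01*, 11-11*, 110-1*, 111-0*, 111-1*, 1110-*, 1111-*
[col 2] --100*, --110*, --111*, -0-10, -01-0*, -011-*, -11-0*, -11-1*, -110-*, -111-*, 0--00, 0-1-0*, 0-1-1*, 0-10-*, 0-11-*, 00--0, 001--*, 011--*, 1--11, 1-0-1, 1-1-0*, 1-11-*, 10-1-, 11--1, 111--*
[col 3] --1-0, --11-, -11--, 0-1--
Prime implicants: --1-0, --11-, -0-10, -11--, 0--00, 0-1--, 00--0, 1--11, 1-0-1, 10-1-, 11--1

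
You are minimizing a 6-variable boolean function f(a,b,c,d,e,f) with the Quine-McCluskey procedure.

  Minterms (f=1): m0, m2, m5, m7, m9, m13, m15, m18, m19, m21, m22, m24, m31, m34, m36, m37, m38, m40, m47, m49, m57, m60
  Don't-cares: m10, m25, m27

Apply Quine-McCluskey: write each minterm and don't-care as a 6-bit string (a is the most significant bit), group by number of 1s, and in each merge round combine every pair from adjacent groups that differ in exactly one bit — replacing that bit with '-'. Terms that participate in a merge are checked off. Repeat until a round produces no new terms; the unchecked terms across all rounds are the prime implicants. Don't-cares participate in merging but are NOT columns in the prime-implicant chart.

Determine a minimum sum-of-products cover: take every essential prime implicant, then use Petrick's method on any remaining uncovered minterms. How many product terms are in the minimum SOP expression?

14

size-2^0 implicants → 000000(✓)  000010(✓)  000101(✓)  000111(✓)  001001(✓)  001010(✓)  001101(✓)  001111(✓)  010010(✓)  010011(✓)  010101(✓)  010110(✓)  011000(✓)  011001(✓)  011011(✓)  011111(✓)  100010(✓)  100100(✓)  100101(✓)  100110(✓)  101000  101111(✓)  110001(✓)  111001(✓)  111100
size-2^1 implicants → -00010  -00101  -01111  -11001  0-0010  0-0101  0-1001  0-1111  00-010  00-101(✓)  00-111(✓)  0000-0  0001-1(✓)  001-01  0011-1(✓)  01-011  010-10  01001-  011-11  0110-1  01100-  100-10  1001-0  10010-  11-001
size-2^2 implicants → 00-1-1
Unchecked terms (primes): -00010, -00101, -01111, -11001, 0-0010, 0-0101, 0-1001, 0-1111, 00-010, 00-1-1, 0000-0, 001-01, 01-011, 010-10, 01001-, 011-11, 0110-1, 01100-, 100-10, 1001-0, 10010-, 101000, 11-001, 111100
Minterm coverage:
  m0 ⊆ 0000-0 [E]
  m2 ⊆ -00010,0-0010,00-010,0000-0
  m5 ⊆ -00101,0-0101,00-1-1
  m7 ⊆ 00-1-1 [E]
  m9 ⊆ 0-1001,001-01
  m13 ⊆ 00-1-1,001-01
  m15 ⊆ -01111,0-1111,00-1-1
  m18 ⊆ 0-0010,010-10,01001-
  m19 ⊆ 01-011,01001-
  m21 ⊆ 0-0101 [E]
  m22 ⊆ 010-10 [E]
  m24 ⊆ 01100- [E]
  m31 ⊆ 0-1111,011-11
  m34 ⊆ -00010,100-10
  m36 ⊆ 1001-0,10010-
  m37 ⊆ -00101,10010-
  m38 ⊆ 100-10,1001-0
  m40 ⊆ 101000 [E]
  m47 ⊆ -01111 [E]
  m49 ⊆ 11-001 [E]
  m57 ⊆ -11001,11-001
  m60 ⊆ 111100 [E]
E = {-01111, 0-0101, 00-1-1, 0000-0, 010-10, 01100-, 101000, 11-001, 111100}
Petrick residual → 0-1001, 0-1111, 01-011, 100-10, 10010-
Cover = b'cdef + a'c'de'f + a'cd'e'f + a'cdef + a'b'df + a'b'c'd'f' + a'bd'ef + a'bc'ef' + a'bcd'e' + ab'c'ef' + ab'c'de' + ab'cd'e'f' + abd'e'f + abcde'f'  |cover|=14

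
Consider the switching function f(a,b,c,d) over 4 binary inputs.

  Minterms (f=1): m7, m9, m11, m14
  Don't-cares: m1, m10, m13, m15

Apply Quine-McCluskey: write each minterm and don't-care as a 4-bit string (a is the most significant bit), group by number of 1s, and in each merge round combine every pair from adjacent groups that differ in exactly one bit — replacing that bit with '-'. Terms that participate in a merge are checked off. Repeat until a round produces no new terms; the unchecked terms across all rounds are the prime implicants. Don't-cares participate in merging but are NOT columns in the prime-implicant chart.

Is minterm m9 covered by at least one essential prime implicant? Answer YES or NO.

Round 0: 0001✓ 0111✓ 1001✓ 1010✓ 1011✓ 1101✓ 1110✓ 1111✓
Round 1: -001 -111 1-01✓ 1-10✓ 1-11✓ 10-1✓ 101-✓ 11-1✓ 111-✓
Round 2: 1--1 1-1-
PIs = {-001, -111, 1--1, 1-1-}
Coverage chart:
  m7: -111 ←essential
  m9: -001,1--1
  m11: 1--1,1-1-
  m14: 1-1- ←essential
Essential: -111, 1-1-

NO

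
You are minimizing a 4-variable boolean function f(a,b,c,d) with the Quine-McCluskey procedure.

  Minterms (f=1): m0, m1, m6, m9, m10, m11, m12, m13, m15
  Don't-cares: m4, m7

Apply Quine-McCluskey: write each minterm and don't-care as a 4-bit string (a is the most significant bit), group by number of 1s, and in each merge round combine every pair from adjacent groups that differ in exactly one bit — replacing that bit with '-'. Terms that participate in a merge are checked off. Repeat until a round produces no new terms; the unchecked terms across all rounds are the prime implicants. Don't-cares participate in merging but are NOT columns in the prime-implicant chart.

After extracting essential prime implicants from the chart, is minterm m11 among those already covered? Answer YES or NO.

YES

size-2^0 implicants → 0000(✓)  0001(✓)  0100(✓)  0110(✓)  0111(✓)  1001(✓)  1010(✓)  1011(✓)  1100(✓)  1101(✓)  1111(✓)
size-2^1 implicants → -001  -100  -111  0-00  000-  01-0  011-  1-01(✓)  1-11(✓)  10-1(✓)  101-  11-1(✓)  110-
size-2^2 implicants → 1--1
Unchecked terms (primes): -001, -100, -111, 0-00, 000-, 01-0, 011-, 1--1, 101-, 110-
Minterm coverage:
  m0 ⊆ 0-00,000-
  m1 ⊆ -001,000-
  m6 ⊆ 01-0,011-
  m9 ⊆ -001,1--1
  m10 ⊆ 101- [E]
  m11 ⊆ 1--1,101-
  m12 ⊆ -100,110-
  m13 ⊆ 1--1,110-
  m15 ⊆ -111,1--1
E = {101-}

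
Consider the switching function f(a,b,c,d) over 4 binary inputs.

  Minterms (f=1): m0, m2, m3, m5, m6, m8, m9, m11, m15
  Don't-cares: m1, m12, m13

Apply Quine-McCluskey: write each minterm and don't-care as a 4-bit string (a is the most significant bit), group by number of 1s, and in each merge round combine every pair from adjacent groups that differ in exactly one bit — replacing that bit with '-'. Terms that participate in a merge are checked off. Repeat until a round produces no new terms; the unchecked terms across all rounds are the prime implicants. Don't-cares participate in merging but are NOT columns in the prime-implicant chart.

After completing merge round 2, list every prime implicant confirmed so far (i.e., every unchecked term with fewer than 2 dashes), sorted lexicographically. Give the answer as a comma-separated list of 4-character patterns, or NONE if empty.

0-10

Round 0: 0000✓ 0001✓ 0010✓ 0011✓ 0101✓ 0110✓ 1000✓ 1001✓ 1011✓ 1100✓ 1101✓ 1111✓
Round 1: -000✓ -001✓ -011✓ -101✓ 0-01✓ 0-10 00-0✓ 00-1✓ 000-✓ 001-✓ 1-00✓ 1-01✓ 1-11✓ 10-1✓ 100-✓ 11-1✓ 110-✓
Round 2: --01 -0-1 -00- 00-- 1--1 1-0-
PIs = {--01, -0-1, -00-, 0-10, 00--, 1--1, 1-0-}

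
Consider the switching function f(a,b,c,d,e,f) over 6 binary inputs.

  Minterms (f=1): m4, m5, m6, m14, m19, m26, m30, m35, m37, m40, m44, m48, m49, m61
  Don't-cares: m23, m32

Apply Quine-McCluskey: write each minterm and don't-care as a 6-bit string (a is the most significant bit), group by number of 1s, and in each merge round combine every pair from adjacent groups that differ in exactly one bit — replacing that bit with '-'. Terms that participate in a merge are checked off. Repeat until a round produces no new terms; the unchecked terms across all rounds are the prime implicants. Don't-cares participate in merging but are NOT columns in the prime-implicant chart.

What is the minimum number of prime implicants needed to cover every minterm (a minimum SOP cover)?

9

Round 0: 000100✓ 000101✓ 000110✓ 001110✓ 010011✓ 010111✓ 011010✓ 011110✓ 100000✓ 100011 100101✓ 101000✓ 101100✓ 110000✓ 110001✓ 111101
Round 1: -00101 0-1110 00-110 0001-0 00010- 010-11 011-10 1-0000 10-000 101-00 11000-
PIs = {-00101, 0-1110, 00-110, 0001-0, 00010-, 010-11, 011-10, 1-0000, 10-000, 100011, 101-00, 11000-, 111101}
Coverage chart:
  m4: 0001-0,00010-
  m5: -00101,00010-
  m6: 00-110,0001-0
  m14: 0-1110,00-110
  m19: 010-11 ←essential
  m26: 011-10 ←essential
  m30: 0-1110,011-10
  m35: 100011 ←essential
  m37: -00101 ←essential
  m40: 10-000,101-00
  m44: 101-00 ←essential
  m48: 1-0000,11000-
  m49: 11000- ←essential
  m61: 111101 ←essential
Essential: -00101, 010-11, 011-10, 100011, 101-00, 11000-, 111101
Petrick residual → 0-1110, 0001-0
Min cover (9 terms): b'c'de'f + a'cdef' + a'b'c'df' + a'bc'ef + a'bcef' + ab'c'd'ef + ab'ce'f' + abc'd'e' + abcde'f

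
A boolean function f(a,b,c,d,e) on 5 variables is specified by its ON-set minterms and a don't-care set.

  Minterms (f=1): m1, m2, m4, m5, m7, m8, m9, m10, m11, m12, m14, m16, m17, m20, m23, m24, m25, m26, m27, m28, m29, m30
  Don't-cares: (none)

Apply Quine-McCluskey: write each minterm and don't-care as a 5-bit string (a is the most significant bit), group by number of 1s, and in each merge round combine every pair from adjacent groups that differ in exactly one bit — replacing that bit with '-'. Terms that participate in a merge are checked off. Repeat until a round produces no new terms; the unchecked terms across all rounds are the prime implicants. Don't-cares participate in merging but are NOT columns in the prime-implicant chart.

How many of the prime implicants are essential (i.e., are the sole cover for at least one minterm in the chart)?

[col 0] 00001*, 00010*, 00100*, 00101*, 00111*, 01000*, 01001*, 01010*, 01011*, 01100*, 01110*, 10000*, 10001*, 10100*, 10111*, 11000*, 11001*, 11010*, 11011*, 11100*, 11101*, 11110*
[col 1] -0001*, -0100*, -0111, -1000*, -1001*, -1010*, -1011*, -1100*, -1110*, 0-001*, 0-010, 0-100*, 00-01, 001-1, 0010-, 01-00*, 01-10*, 010-0*, 010-1*, 0100-*, 0101-*, 011-0*, 1-000*, 1-001*, 1-100*, 10-00*, 1000-*, 11-00*, 11-01*, 11-10*, 110-0*, 110-1*, 1100-*, 1101-*, 111-0*, 1110-*
[col 2] --001, --100, -1-00*, -1-10*, -10-0*, -10-1*, -100-*, -101-*, -11-0*, 01--0*, 010--*, 1--00, 1-00-, 11--0*, 11-0-, 110--*
[col 3] -1--0, -10--
Prime implicants: --001, --100, -0111, -1--0, -10--, 0-010, 00-01, 001-1, 0010-, 1--00, 1-00-, 11-0-
PI chart (minterm → PIs covering it):
  1 | --001,00-01
  2 | 0-010  (sole → essential)
  4 | --100,0010-
  5 | 00-01,001-1,0010-
  7 | -0111,001-1
  8 | -1--0,-10--
  9 | --001,-10--
  10 | -1--0,-10--,0-010
  11 | -10--  (sole → essential)
  12 | --100,-1--0
  14 | -1--0  (sole → essential)
  16 | 1--00,1-00-
  17 | --001,1-00-
  20 | --100,1--00
  23 | -0111  (sole → essential)
  24 | -1--0,-10--,1--00,1-00-,11-0-
  25 | --001,-10--,1-00-,11-0-
  26 | -1--0,-10--
  27 | -10--  (sole → essential)
  28 | --100,-1--0,1--00,11-0-
  29 | 11-0-  (sole → essential)
  30 | -1--0  (sole → essential)
Essential prime implicants: -0111, -1--0, -10--, 0-010, 11-0-

5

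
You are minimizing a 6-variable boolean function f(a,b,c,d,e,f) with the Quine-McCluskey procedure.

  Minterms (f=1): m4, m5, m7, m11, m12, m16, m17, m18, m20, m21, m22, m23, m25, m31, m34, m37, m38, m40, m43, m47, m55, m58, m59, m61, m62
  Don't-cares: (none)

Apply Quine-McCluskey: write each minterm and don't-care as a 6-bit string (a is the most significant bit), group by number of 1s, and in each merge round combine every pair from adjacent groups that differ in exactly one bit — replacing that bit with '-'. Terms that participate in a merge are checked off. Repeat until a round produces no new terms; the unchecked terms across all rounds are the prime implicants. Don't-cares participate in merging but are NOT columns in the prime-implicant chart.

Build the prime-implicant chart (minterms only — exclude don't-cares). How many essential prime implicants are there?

13

[col 0] 000100*, 000101*, 000111*, 001011*, 001100*, 010000*, 010001*, 010010*, 010100*, 010101*, 010110*, 010111*, 011001*, 011111*, 100010*, 100101*, 100110*, 101000, 101011*, 101111*, 110111*, 111010*, 111011*, 111101, 111110*
[col 1] -00101, -01011, -10111, 0-0100*, 0-0101*, 0-0111*, 00-100, 0001-1*, 00010-*, 01-001, 01-111, 010-00*, 010-01*, 010-10*, 0100-0*, 01000-*, 0101-0*, 0101-1*, 01010-*, 01011-*, 1-1011, 100-10, 101-11, 111-10, 11101-
[col 2] 0-01-1, 0-010-, 010--0, 010-0-, 0101--
Prime implicants: -00101, -01011, -10111, 0-01-1, 0-010-, 00-100, 01-001, 01-111, 010--0, 010-0-, 0101--, 1-1011, 100-10, 101-11, 101000, 111-10, 11101-, 111101
PI chart (minterm → PIs covering it):
  4 | 0-010-,00-100
  5 | -00101,0-01-1,0-010-
  7 | 0-01-1  (sole → essential)
  11 | -01011  (sole → essential)
  12 | 00-100  (sole → essential)
  16 | 010--0,010-0-
  17 | 01-001,010-0-
  18 | 010--0  (sole → essential)
  20 | 0-010-,010--0,010-0-,0101--
  21 | 0-01-1,0-010-,010-0-,0101--
  22 | 010--0,0101--
  23 | -10111,0-01-1,01-111,0101--
  25 | 01-001  (sole → essential)
  31 | 01-111  (sole → essential)
  34 | 100-10  (sole → essential)
  37 | -00101  (sole → essential)
  38 | 100-10  (sole → essential)
  40 | 101000  (sole → essential)
  43 | -01011,1-1011,101-11
  47 | 101-11  (sole → essential)
  55 | -10111  (sole → essential)
  58 | 111-10,11101-
  59 | 1-1011,11101-
  61 | 111101  (sole → essential)
  62 | 111-10  (sole → essential)
Essential prime implicants: -00101, -01011, -10111, 0-01-1, 00-100, 01-001, 01-111, 010--0, 100-10, 101-11, 101000, 111-10, 111101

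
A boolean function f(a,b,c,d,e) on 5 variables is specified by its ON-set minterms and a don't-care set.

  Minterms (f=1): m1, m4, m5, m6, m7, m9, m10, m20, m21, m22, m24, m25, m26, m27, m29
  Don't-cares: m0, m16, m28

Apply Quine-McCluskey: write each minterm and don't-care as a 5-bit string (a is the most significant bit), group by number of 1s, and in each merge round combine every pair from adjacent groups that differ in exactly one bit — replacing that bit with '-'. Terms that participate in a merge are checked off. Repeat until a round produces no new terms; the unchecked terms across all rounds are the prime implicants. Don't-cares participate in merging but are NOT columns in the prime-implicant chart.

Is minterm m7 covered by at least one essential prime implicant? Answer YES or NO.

Round 0: 00000✓ 00001✓ 00100✓ 00101✓ 00110✓ 00111✓ 01001✓ 01010✓ 10000✓ 10100✓ 10101✓ 10110✓ 11000✓ 11001✓ 11010✓ 11011✓ 11100✓ 11101✓
Round 1: -0000✓ -0100✓ -0101✓ -0110✓ -1001 -1010 0-001 00-00✓ 00-01✓ 0000-✓ 001-0✓ 001-1✓ 0010-✓ 0011-✓ 1-000✓ 1-100✓ 1-101✓ 10-00✓ 101-0✓ 1010-✓ 11-00✓ 11-01✓ 110-0✓ 110-1✓ 1100-✓ 1101-✓ 1110-✓
Round 2: -0-00 -01-0 -010- 00-0- 001-- 1--00 1-10- 11-0- 110--
PIs = {-0-00, -01-0, -010-, -1001, -1010, 0-001, 00-0-, 001--, 1--00, 1-10-, 11-0-, 110--}
Coverage chart:
  m1: 0-001,00-0-
  m4: -0-00,-01-0,-010-,00-0-,001--
  m5: -010-,00-0-,001--
  m6: -01-0,001--
  m7: 001-- ←essential
  m9: -1001,0-001
  m10: -1010 ←essential
  m20: -0-00,-01-0,-010-,1--00,1-10-
  m21: -010-,1-10-
  m22: -01-0 ←essential
  m24: 1--00,11-0-,110--
  m25: -1001,11-0-,110--
  m26: -1010,110--
  m27: 110-- ←essential
  m29: 1-10-,11-0-
Essential: -01-0, -1010, 001--, 110--

YES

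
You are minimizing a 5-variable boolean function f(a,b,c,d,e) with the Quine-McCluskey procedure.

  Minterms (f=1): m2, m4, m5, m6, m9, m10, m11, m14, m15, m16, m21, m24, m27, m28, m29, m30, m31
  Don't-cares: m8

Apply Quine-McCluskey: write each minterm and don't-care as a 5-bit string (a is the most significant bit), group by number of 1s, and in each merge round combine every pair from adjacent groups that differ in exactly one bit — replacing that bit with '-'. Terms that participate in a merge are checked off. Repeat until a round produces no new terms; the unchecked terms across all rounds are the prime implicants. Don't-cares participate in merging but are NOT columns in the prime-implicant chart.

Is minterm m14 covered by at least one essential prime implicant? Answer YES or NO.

[col 0] 00010*, 00100*, 00101*, 00110*, 01000*, 01001*, 01010*, 01011*, 01110*, 01111*, 10000*, 10101*, 11000*, 11011*, 11100*, 11101*, 11110*, 11111*
[col 1] -0101, -1000, -1011*, -1110*, -1111*, 0-010*, 0-110*, 00-10*, 001-0, 0010-, 01-10*, 01-11*, 010-0*, 010-1*, 0100-*, 0101-*, 0111-*, 1-000, 1-101, 11-00, 11-11*, 111-0*, 111-1*, 1110-*, 1111-*
[col 2] -1-11, -111-, 0--10, 01-1-, 010--, 111--
Prime implicants: -0101, -1-11, -1000, -111-, 0--10, 001-0, 0010-, 01-1-, 010--, 1-000, 1-101, 11-00, 111--
PI chart (minterm → PIs covering it):
  2 | 0--10  (sole → essential)
  4 | 001-0,0010-
  5 | -0101,0010-
  6 | 0--10,001-0
  9 | 010--  (sole → essential)
  10 | 0--10,01-1-,010--
  11 | -1-11,01-1-,010--
  14 | -111-,0--10,01-1-
  15 | -1-11,-111-,01-1-
  16 | 1-000  (sole → essential)
  21 | -0101,1-101
  24 | -1000,1-000,11-00
  27 | -1-11  (sole → essential)
  28 | 11-00,111--
  29 | 1-101,111--
  30 | -111-,111--
  31 | -1-11,-111-,111--
Essential prime implicants: -1-11, 0--10, 010--, 1-000

YES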